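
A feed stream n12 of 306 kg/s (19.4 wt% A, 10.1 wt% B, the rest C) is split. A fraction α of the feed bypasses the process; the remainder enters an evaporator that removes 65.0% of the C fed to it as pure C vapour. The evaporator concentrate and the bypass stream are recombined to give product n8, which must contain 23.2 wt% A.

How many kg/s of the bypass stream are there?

196.6 kg/s

All 306×0.194 = 59.364 kg/s of A reaches n8, so n8 = 59.364/0.232 = 255.88 kg/s and vapour = 50.121 kg/s.
The evaporator receives (1−α)·306 of feed at 0.705 C and removes 0.650 of that C:
0.650×0.705×(1−α)×306 = 50.121
(1−α) = 50.121/140.22 = 0.3574;  α = 0.6426.
Bypass flow = 0.6426×306 = 196.63 kg/s.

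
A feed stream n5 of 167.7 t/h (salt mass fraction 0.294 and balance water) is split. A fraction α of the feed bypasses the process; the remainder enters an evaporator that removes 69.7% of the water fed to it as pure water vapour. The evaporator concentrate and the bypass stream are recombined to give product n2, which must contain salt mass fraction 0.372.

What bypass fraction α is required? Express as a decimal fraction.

0.574

All 167.7×0.294 = 49.304 t/h of salt reaches n2, so n2 = 49.304/0.372 = 132.54 t/h and vapour = 35.163 t/h.
The evaporator receives (1−α)·167.7 of feed at 0.706 water and removes 0.697 of that water:
0.697×0.706×(1−α)×167.7 = 35.163
(1−α) = 35.163/82.522 = 0.4261;  α = 0.5739.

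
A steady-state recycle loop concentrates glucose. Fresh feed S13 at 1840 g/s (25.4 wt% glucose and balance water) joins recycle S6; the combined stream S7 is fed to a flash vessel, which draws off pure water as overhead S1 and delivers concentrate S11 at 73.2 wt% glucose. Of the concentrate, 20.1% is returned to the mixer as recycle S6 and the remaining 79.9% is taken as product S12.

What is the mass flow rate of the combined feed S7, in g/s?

Overall glucose balance (none leaves overhead): glucose in fresh feed = glucose in product, i.e. 1840×0.254 = (1−0.201)·S11·0.732.
S11 = 467.36/(0.732×0.799) = 799.09 g/s.
Recycle S6 = 0.201×799.09 = 160.62 g/s.
Combined feed S7 = 1840 + 160.62 = 2000.6 g/s.

2001 g/s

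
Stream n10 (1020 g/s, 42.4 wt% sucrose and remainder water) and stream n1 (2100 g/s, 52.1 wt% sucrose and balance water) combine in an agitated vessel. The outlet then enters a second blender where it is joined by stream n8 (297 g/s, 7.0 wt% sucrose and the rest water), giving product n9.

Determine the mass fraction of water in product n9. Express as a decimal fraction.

Overall, product flow = 3417 g/s.
water in = 1020×0.576 + 2100×0.479 + 297×0.930 = 1869.6 g/s.
water fraction in n9 = 0.5472.

0.5472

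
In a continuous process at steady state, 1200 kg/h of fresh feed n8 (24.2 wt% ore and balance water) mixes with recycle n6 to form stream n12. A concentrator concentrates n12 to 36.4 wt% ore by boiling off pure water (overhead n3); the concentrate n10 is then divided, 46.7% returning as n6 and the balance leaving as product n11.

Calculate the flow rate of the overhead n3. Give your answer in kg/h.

Overall ore balance (none leaves overhead): ore in fresh feed = ore in product, i.e. 1200×0.242 = (1−0.467)·n10·0.364.
n10 = 290.4/(0.364×0.533) = 1496.8 kg/h.
Recycle n6 = 0.467×1496.8 = 699.01 kg/h.
Combined feed n12 = 1200 + 699.01 = 1899 kg/h.
Overhead n3 = n12 − n10 = 1899 − 1496.8 = 402.2 kg/h.

402.2 kg/h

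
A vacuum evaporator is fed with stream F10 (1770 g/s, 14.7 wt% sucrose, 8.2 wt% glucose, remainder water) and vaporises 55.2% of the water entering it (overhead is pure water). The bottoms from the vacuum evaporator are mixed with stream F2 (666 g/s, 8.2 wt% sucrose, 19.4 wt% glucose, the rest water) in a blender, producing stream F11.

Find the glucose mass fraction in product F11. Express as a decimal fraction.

Vapour removed = 0.552×0.771×1770 = 753.3 g/s; concentrate = 1016.7 g/s.
glucose reaching the mixer = 145.14 (from concentrate) + 666×0.194 = 274.34 g/s.
Product flow = 1016.7 + 666 = 1682.7 g/s; glucose fraction = 0.163.

0.163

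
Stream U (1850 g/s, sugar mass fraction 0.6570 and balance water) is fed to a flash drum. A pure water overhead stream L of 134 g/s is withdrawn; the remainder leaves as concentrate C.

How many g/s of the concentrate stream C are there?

1716 g/s

Concentrate = 1850 − 134 = 1716 g/s.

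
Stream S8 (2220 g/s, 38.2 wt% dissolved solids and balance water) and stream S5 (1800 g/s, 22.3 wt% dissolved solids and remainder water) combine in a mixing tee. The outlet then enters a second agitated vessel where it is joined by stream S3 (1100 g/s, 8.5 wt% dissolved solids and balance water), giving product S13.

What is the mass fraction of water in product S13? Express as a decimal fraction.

Overall, product flow = 5120 g/s.
water in = 2220×0.618 + 1800×0.777 + 1100×0.915 = 3777.1 g/s.
water fraction in S13 = 0.738.

0.738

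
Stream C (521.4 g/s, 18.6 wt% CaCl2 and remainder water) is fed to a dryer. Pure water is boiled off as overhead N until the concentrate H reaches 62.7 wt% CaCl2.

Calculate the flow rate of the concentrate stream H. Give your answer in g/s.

154.7 g/s

CaCl2 is conserved: 521.4×0.186 = 96.98 g/s all reports to the concentrate.
Concentrate = 96.98/(target fraction) = 154.67 g/s.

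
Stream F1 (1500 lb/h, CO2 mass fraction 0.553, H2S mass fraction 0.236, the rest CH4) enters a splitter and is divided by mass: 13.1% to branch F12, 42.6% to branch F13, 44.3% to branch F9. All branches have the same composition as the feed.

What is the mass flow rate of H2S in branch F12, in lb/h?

Branch F12 total = 0.131×1500 = 196.5 lb/h.
H2S in F12 = 0.236×196.5 = 46.374 lb/h.

46.37 lb/h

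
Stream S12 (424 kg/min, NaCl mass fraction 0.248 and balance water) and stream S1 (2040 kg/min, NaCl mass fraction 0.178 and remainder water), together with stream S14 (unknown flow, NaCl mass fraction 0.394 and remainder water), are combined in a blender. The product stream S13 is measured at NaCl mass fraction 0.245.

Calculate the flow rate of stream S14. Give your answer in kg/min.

908.8 kg/min

Let S14 be the unknown flow. Total out = 2464 + S14.
NaCl balance: 468.27 + 0.394·S14 = 0.245·(2464 + S14)
(0.394 − 0.245)·S14 = 0.245×2464 − 468.27 = 135.41
S14 = 135.41 / 0.149 = 908.78 kg/min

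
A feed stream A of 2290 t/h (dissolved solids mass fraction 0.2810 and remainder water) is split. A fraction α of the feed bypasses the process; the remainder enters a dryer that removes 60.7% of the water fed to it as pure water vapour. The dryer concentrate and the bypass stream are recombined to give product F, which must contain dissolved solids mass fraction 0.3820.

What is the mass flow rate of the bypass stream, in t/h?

All 2290×0.281 = 643.49 t/h of dissolved solids reaches F, so F = 643.49/0.382 = 1684.5 t/h and vapour = 605.47 t/h.
The evaporator receives (1−α)·2290 of feed at 0.719 water and removes 0.607 of that water:
0.607×0.719×(1−α)×2290 = 605.47
(1−α) = 605.47/999.43 = 0.6058;  α = 0.3942.
Bypass flow = 0.3942×2290 = 902.68 t/h.

902.7 t/h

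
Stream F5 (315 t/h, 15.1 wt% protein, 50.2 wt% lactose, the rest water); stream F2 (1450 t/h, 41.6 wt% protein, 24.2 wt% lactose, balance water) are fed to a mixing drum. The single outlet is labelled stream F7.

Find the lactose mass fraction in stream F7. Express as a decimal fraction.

Total flow out = 315 + 1450 = 1765 t/h.
lactose in = 315×0.502 + 1450×0.242 = 509.03 t/h.
lactose mass fraction in F7 = 509.03/1765 = 0.288.

0.288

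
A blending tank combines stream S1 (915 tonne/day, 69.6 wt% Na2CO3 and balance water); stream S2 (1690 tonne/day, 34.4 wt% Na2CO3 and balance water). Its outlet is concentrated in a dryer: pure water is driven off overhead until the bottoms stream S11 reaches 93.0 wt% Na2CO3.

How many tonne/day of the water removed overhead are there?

1295 tonne/day

Na2CO3 entering = 915×0.696 + 1690×0.344 = 1218.2 tonne/day.
All Na2CO3 reports to S11, so S11 = 1218.2/0.930 = 1309.9 tonne/day.
Total feed = 2605 tonne/day; overhead = 2605 − 1309.9 = 1295.1 tonne/day.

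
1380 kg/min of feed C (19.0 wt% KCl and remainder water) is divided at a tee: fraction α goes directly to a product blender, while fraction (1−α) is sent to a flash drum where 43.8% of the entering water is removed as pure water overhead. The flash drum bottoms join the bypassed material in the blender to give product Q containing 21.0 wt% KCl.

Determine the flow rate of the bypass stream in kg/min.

All 1380×0.190 = 262.2 kg/min of KCl reaches Q, so Q = 262.2/0.210 = 1248.6 kg/min and vapour = 131.43 kg/min.
The evaporator receives (1−α)·1380 of feed at 0.810 water and removes 0.438 of that water:
0.438×0.810×(1−α)×1380 = 131.43
(1−α) = 131.43/489.6 = 0.2684;  α = 0.7316.
Bypass flow = 0.7316×1380 = 1009.5 kg/min.

1010 kg/min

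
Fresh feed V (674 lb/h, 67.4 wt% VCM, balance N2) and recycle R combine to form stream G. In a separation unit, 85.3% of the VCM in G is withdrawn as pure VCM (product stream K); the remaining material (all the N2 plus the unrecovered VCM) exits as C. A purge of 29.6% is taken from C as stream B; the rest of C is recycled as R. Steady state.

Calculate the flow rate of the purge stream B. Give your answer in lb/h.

241.8 lb/h

N2 enters only via V and leaves only via the purge: 674×0.326 = 0.296×(N2 in C), and the separation unit passes all N2, so N2 in G = N2 in C = 742.31 lb/h.
VCM in G: m_A = 674×0.674 + (1−0.296)·(1−0.853)·m_A, so m_A = 454.28/0.8965 = 506.71 lb/h.
C = (1−0.853)×506.71 + 742.31 = 816.8 lb/h.
Purge B = 0.296×816.8 = 241.77 lb/h.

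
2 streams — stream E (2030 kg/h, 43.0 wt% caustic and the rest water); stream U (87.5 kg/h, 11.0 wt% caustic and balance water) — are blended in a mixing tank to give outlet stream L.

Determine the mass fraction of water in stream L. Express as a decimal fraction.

Total flow out = 2030 + 87.5 = 2117.5 kg/h.
water in = 2030×0.570 + 87.5×0.890 = 1235 kg/h.
water mass fraction in L = 1235/2117.5 = 0.583.

0.583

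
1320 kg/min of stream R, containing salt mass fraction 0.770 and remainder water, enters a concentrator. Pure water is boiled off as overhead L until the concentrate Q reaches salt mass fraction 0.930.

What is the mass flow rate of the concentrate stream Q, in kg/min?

salt is conserved: 1320×0.770 = 1016.4 kg/min all reports to the concentrate.
Concentrate = 1016.4/(target fraction) = 1092.9 kg/min.

1093 kg/min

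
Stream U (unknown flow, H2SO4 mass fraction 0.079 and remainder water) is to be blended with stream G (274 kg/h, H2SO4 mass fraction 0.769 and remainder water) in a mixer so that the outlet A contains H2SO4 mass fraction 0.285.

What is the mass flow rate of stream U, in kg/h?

Let U be the unknown flow. Total out = 274 + U.
H2SO4 balance: 210.71 + 0.079·U = 0.285·(274 + U)
(0.079 − 0.285)·U = 0.285×274 − 210.71 = -132.62
U = -132.62 / -0.206 = 643.77 kg/h

643.8 kg/h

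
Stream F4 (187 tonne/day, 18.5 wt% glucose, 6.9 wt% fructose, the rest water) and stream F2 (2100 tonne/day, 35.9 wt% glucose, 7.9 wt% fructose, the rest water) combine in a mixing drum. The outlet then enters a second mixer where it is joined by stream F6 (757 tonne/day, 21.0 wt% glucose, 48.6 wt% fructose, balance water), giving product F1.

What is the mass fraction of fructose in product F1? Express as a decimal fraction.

Overall, product flow = 3044 tonne/day.
fructose in = 187×0.069 + 2100×0.079 + 757×0.486 = 546.71 tonne/day.
fructose fraction in F1 = 0.1796.

0.1796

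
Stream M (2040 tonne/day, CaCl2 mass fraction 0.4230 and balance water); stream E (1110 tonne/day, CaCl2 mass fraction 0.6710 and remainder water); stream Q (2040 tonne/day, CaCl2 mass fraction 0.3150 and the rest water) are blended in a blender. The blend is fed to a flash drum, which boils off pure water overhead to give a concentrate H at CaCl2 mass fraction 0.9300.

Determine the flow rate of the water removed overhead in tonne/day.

2770 tonne/day

CaCl2 entering = 2040×0.423 + 1110×0.671 + 2040×0.315 = 2250.3 tonne/day.
All CaCl2 reports to H, so H = 2250.3/0.930 = 2419.7 tonne/day.
Total feed = 5190 tonne/day; overhead = 5190 − 2419.7 = 2770.3 tonne/day.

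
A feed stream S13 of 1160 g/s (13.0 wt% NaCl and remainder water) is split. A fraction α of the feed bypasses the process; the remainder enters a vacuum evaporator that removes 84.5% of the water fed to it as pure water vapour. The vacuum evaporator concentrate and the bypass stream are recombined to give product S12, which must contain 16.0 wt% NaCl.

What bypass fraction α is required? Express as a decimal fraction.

0.745

All 1160×0.130 = 150.8 g/s of NaCl reaches S12, so S12 = 150.8/0.160 = 942.5 g/s and vapour = 217.5 g/s.
The evaporator receives (1−α)·1160 of feed at 0.870 water and removes 0.845 of that water:
0.845×0.870×(1−α)×1160 = 217.5
(1−α) = 217.5/852.77 = 0.2550;  α = 0.7450.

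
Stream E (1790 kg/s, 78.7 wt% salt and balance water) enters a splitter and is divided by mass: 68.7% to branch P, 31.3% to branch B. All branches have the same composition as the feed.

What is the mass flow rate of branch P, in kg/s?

1230 kg/s

Branch P flow = 0.687×1790 = 1229.7 kg/s.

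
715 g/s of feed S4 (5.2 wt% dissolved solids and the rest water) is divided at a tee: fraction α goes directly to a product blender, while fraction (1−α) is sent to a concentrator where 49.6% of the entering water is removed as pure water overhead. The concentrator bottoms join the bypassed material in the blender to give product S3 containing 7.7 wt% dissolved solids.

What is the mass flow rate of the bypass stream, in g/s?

All 715×0.052 = 37.18 g/s of dissolved solids reaches S3, so S3 = 37.18/0.077 = 482.86 g/s and vapour = 232.14 g/s.
The evaporator receives (1−α)·715 of feed at 0.948 water and removes 0.496 of that water:
0.496×0.948×(1−α)×715 = 232.14
(1−α) = 232.14/336.2 = 0.6905;  α = 0.3095.
Bypass flow = 0.3095×715 = 221.3 g/s.

221.3 g/s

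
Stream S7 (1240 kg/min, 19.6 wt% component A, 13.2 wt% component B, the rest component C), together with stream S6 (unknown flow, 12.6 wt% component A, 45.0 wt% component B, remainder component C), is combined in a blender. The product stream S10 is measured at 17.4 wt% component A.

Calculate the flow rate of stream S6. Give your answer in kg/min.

Let S6 be the unknown flow. Total out = 1240 + S6.
component A balance: 243.04 + 0.126·S6 = 0.174·(1240 + S6)
(0.126 − 0.174)·S6 = 0.174×1240 − 243.04 = -27.28
S6 = -27.28 / -0.048 = 568.33 kg/min

568.3 kg/min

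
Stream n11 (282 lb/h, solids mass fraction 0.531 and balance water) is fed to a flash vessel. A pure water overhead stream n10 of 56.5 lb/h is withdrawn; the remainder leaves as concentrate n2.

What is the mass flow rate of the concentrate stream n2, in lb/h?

Concentrate = 282 − 56.5 = 225.5 lb/h.

225.5 lb/h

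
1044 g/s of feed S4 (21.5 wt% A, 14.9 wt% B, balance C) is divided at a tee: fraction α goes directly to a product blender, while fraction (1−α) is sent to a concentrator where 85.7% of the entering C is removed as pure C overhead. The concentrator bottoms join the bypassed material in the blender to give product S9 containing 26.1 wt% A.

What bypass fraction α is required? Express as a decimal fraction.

0.677

All 1044×0.215 = 224.46 g/s of A reaches S9, so S9 = 224.46/0.261 = 860 g/s and vapour = 184 g/s.
The evaporator receives (1−α)·1044 of feed at 0.636 C and removes 0.857 of that C:
0.857×0.636×(1−α)×1044 = 184
(1−α) = 184/569.03 = 0.3234;  α = 0.6766.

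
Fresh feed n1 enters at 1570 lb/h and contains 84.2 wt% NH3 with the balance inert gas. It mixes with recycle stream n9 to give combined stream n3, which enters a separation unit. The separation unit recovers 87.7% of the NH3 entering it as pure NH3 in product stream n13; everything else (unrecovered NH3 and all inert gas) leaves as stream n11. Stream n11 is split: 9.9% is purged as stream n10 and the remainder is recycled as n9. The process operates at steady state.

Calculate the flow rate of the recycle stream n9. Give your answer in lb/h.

inert gas enters only via n1 and leaves only via the purge: 1570×0.158 = 0.099×(inert gas in n11), and the separation unit passes all inert gas, so inert gas in n3 = inert gas in n11 = 2505.7 lb/h.
NH3 in n3: m_A = 1570×0.842 + (1−0.099)·(1−0.877)·m_A, so m_A = 1321.9/0.8892 = 1486.7 lb/h.
n11 = (1−0.877)×1486.7 + 2505.7 = 2688.5 lb/h.
Recycle n9 = (1−0.099)×2688.5 = 2422.4 lb/h.

2422 lb/h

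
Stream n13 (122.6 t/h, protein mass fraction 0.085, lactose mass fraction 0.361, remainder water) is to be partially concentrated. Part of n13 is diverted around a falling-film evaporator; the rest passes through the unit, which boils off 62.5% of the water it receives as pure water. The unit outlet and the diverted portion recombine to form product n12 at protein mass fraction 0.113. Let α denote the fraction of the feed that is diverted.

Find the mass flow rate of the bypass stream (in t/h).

All 122.6×0.085 = 10.421 t/h of protein reaches n12, so n12 = 10.421/0.113 = 92.221 t/h and vapour = 30.379 t/h.
The evaporator receives (1−α)·122.6 of feed at 0.554 water and removes 0.625 of that water:
0.625×0.554×(1−α)×122.6 = 30.379
(1−α) = 30.379/42.45 = 0.7156;  α = 0.2844.
Bypass flow = 0.2844×122.6 = 34.864 t/h.

34.86 t/h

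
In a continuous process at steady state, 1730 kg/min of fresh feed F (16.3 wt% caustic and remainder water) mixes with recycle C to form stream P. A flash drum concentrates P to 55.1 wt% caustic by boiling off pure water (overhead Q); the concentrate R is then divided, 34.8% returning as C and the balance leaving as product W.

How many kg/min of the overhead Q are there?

1218 kg/min

Overall caustic balance (none leaves overhead): caustic in fresh feed = caustic in product, i.e. 1730×0.163 = (1−0.348)·R·0.551.
R = 281.99/(0.551×0.652) = 784.94 kg/min.
Recycle C = 0.348×784.94 = 273.16 kg/min.
Combined feed P = 1730 + 273.16 = 2003.2 kg/min.
Overhead Q = P − R = 2003.2 − 784.94 = 1218.2 kg/min.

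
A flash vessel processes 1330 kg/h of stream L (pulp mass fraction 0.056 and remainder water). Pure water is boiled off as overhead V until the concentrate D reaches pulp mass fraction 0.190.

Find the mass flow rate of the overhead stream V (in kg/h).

938 kg/h

pulp is conserved: 1330×0.056 = 74.48 kg/h all reports to the concentrate.
Concentrate = 74.48/(target fraction) = 392 kg/h.
Overhead = 1330 − 392 = 938 kg/h.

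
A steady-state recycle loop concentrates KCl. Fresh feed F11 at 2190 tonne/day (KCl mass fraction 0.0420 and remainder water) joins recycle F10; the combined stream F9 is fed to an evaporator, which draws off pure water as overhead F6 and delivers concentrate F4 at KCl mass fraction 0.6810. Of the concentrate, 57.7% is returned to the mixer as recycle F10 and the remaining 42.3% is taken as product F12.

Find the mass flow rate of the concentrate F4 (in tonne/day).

319.3 tonne/day

Overall KCl balance (none leaves overhead): KCl in fresh feed = KCl in product, i.e. 2190×0.042 = (1−0.577)·F4·0.681.
F4 = 91.98/(0.681×0.423) = 319.31 tonne/day.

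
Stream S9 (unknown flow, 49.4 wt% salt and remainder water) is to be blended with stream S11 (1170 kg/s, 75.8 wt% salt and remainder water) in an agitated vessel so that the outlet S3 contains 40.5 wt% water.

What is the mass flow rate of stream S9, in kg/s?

Let S9 be the unknown flow. Total out = 1170 + S9.
water balance: 283.14 + 0.506·S9 = 0.405·(1170 + S9)
(0.506 − 0.405)·S9 = 0.405×1170 − 283.14 = 190.71
S9 = 190.71 / 0.101 = 1888.2 kg/s

1888 kg/s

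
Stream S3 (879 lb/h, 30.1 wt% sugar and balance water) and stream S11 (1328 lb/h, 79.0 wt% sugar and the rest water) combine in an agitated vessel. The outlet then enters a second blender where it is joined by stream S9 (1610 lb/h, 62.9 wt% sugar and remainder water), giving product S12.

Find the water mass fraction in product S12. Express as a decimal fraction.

0.391

Overall, product flow = 3817 lb/h.
water in = 879×0.699 + 1328×0.210 + 1610×0.371 = 1490.6 lb/h.
water fraction in S12 = 0.391.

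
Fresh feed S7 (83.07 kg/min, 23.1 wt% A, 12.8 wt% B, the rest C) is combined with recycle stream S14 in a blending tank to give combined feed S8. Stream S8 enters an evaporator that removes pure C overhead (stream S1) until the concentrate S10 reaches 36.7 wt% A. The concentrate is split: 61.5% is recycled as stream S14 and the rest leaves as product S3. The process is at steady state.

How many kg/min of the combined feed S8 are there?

Overall A balance (none leaves overhead): A in fresh feed = A in product, i.e. 83.07×0.231 = (1−0.615)·S10·0.367.
S10 = 19.189/(0.367×0.385) = 135.81 kg/min.
Recycle S14 = 0.615×135.81 = 83.523 kg/min.
Combined feed S8 = 83.07 + 83.523 = 166.59 kg/min.

166.6 kg/min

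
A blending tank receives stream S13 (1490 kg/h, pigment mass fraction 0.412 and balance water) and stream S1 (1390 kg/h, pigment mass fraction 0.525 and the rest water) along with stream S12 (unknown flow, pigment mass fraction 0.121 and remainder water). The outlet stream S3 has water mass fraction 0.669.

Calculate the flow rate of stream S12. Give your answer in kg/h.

Let S12 be the unknown flow. Total out = 2880 + S12.
water balance: 1536.4 + 0.879·S12 = 0.669·(2880 + S12)
(0.879 − 0.669)·S12 = 0.669×2880 − 1536.4 = 390.35
S12 = 390.35 / 0.210 = 1858.8 kg/h

1859 kg/h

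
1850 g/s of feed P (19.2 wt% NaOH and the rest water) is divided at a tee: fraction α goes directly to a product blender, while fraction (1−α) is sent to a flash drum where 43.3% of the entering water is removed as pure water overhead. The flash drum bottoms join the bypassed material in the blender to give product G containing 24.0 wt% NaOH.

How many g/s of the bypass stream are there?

All 1850×0.192 = 355.2 g/s of NaOH reaches G, so G = 355.2/0.240 = 1480 g/s and vapour = 370 g/s.
The evaporator receives (1−α)·1850 of feed at 0.808 water and removes 0.433 of that water:
0.433×0.808×(1−α)×1850 = 370
(1−α) = 370/647.25 = 0.5717;  α = 0.4283.
Bypass flow = 0.4283×1850 = 792.45 g/s.

792.4 g/s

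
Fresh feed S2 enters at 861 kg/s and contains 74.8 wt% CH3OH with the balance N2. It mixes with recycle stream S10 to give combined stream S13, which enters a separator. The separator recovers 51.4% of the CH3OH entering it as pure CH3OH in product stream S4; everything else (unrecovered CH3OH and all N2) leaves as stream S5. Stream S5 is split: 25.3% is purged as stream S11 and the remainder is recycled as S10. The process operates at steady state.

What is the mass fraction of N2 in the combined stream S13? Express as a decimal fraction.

N2 enters only via S2 and leaves only via the purge: 861×0.252 = 0.253×(N2 in S5), and the separator passes all N2, so N2 in S13 = N2 in S5 = 857.6 kg/s.
CH3OH in S13: m_A = 861×0.748 + (1−0.253)·(1−0.514)·m_A, so m_A = 644.03/0.6370 = 1011.1 kg/s.
S13 = 1011.1 + 857.6 = 1868.7 kg/s.
N2 fraction in S13 = 857.6/1868.7 = 0.459.

0.459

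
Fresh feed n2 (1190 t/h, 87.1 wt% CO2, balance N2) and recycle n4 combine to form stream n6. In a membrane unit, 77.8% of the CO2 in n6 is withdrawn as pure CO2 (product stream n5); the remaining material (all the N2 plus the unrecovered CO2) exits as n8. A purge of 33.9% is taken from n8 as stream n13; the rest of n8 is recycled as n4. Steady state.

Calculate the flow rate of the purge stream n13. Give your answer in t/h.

244.9 t/h

N2 enters only via n2 and leaves only via the purge: 1190×0.129 = 0.339×(N2 in n8), and the membrane unit passes all N2, so N2 in n6 = N2 in n8 = 452.83 t/h.
CO2 in n6: m_A = 1190×0.871 + (1−0.339)·(1−0.778)·m_A, so m_A = 1036.5/0.8533 = 1214.7 t/h.
n8 = (1−0.778)×1214.7 + 452.83 = 722.51 t/h.
Purge n13 = 0.339×722.51 = 244.93 t/h.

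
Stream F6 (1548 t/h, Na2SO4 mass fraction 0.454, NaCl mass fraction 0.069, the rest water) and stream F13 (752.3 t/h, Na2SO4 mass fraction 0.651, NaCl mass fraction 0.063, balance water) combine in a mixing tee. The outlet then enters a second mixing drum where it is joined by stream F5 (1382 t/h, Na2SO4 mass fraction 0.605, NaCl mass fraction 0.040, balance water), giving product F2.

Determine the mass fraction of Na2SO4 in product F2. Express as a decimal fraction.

Overall, product flow = 3682.3 t/h.
Na2SO4 in = 1548×0.454 + 752.3×0.651 + 1382×0.605 = 2028.6 t/h.
Na2SO4 fraction in F2 = 0.551.

0.551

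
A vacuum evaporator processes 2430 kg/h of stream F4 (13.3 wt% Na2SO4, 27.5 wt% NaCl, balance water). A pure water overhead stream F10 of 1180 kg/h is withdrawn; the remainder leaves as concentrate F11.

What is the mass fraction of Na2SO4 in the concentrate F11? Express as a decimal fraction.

0.259

Na2SO4 is not removed: 2430×0.133 = 323.19 kg/h of Na2SO4 enters F11.
Concentrate = 2430 − 1180 = 1250 kg/h.
Mass fraction = 323.19/1250 = 0.259.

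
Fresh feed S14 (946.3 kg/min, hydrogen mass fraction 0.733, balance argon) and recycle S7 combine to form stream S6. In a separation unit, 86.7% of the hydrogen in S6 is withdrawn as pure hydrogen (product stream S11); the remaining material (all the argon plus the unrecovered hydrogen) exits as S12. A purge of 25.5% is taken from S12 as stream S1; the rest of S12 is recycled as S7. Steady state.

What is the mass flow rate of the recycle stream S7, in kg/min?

814.5 kg/min

argon enters only via S14 and leaves only via the purge: 946.3×0.267 = 0.255×(argon in S12), and the separation unit passes all argon, so argon in S6 = argon in S12 = 990.83 kg/min.
hydrogen in S6: m_A = 946.3×0.733 + (1−0.255)·(1−0.867)·m_A, so m_A = 693.64/0.9009 = 769.93 kg/min.
S12 = (1−0.867)×769.93 + 990.83 = 1093.2 kg/min.
Recycle S7 = (1−0.255)×1093.2 = 814.46 kg/min.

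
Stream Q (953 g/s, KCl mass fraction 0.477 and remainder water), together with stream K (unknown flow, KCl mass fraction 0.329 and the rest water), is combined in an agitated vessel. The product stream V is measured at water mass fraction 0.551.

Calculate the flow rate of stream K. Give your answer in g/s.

Let K be the unknown flow. Total out = 953 + K.
water balance: 498.42 + 0.671·K = 0.551·(953 + K)
(0.671 − 0.551)·K = 0.551×953 − 498.42 = 26.684
K = 26.684 / 0.120 = 222.37 g/s

222.4 g/s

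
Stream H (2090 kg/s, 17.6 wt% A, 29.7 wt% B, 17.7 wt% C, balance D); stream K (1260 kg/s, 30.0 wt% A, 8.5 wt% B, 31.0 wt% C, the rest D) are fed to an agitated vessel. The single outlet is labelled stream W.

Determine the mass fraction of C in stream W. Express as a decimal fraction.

0.227

Total flow out = 2090 + 1260 = 3350 kg/s.
C in = 2090×0.177 + 1260×0.310 = 760.53 kg/s.
C mass fraction in W = 760.53/3350 = 0.227.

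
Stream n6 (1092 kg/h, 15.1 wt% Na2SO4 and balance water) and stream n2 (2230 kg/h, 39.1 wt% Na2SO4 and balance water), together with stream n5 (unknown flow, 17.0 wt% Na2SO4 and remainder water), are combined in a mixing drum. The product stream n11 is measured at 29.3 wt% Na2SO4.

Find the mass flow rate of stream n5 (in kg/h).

516.1 kg/h

Let n5 be the unknown flow. Total out = 3322 + n5.
Na2SO4 balance: 1036.8 + 0.170·n5 = 0.293·(3322 + n5)
(0.170 − 0.293)·n5 = 0.293×3322 − 1036.8 = -63.476
n5 = -63.476 / -0.123 = 516.07 kg/h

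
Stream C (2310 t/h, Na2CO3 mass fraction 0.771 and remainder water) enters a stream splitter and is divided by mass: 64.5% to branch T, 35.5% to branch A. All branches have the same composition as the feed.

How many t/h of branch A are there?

Branch A flow = 0.355×2310 = 820.05 t/h.

820 t/h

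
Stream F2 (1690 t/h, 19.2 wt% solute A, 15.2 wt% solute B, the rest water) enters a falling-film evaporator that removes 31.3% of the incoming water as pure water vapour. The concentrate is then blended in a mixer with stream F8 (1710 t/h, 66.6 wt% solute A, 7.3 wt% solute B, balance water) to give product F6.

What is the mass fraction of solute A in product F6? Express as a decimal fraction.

0.479

Vapour removed = 0.313×0.656×1690 = 347 t/h; concentrate = 1343 t/h.
solute A reaching the mixer = 324.48 (from concentrate) + 1710×0.666 = 1463.3 t/h.
Product flow = 1343 + 1710 = 3053 t/h; solute A fraction = 0.479.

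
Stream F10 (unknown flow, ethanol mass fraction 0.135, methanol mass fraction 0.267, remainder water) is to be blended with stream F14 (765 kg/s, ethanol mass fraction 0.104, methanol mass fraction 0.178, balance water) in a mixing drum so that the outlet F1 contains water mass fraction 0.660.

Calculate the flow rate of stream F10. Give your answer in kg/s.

Let F10 be the unknown flow. Total out = 765 + F10.
water balance: 549.27 + 0.598·F10 = 0.660·(765 + F10)
(0.598 − 0.660)·F10 = 0.660×765 − 549.27 = -44.37
F10 = -44.37 / -0.062 = 715.65 kg/s

715.6 kg/s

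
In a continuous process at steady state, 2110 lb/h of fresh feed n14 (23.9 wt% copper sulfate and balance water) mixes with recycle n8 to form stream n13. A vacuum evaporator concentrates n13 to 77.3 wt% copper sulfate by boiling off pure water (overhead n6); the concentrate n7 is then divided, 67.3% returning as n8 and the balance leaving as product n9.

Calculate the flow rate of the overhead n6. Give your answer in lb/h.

Overall copper sulfate balance (none leaves overhead): copper sulfate in fresh feed = copper sulfate in product, i.e. 2110×0.239 = (1−0.673)·n7·0.773.
n7 = 504.29/(0.773×0.327) = 1995 lb/h.
Recycle n8 = 0.673×1995 = 1342.7 lb/h.
Combined feed n13 = 2110 + 1342.7 = 3452.7 lb/h.
Overhead n6 = n13 − n7 = 3452.7 − 1995 = 1457.6 lb/h.

1458 lb/h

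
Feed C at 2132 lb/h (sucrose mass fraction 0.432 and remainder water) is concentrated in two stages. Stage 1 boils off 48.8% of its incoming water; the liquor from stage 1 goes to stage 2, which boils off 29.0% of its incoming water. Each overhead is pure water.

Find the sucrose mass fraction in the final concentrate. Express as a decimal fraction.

0.677

water in feed = 2132×0.568 = 1211 lb/h.
After stage 1: water left = (1−0.488)×1211 = 620.02; stream total = 1541 lb/h.
After stage 2: water left = (1−0.290)×620.02 = 440.21; final concentrate = 1361.2 lb/h.
sucrose fraction = 921.02/1361.2 = 0.677.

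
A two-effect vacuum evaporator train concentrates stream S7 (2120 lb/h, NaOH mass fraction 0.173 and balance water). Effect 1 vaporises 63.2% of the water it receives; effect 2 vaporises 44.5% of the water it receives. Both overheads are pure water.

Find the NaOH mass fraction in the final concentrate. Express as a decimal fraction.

water in feed = 2120×0.827 = 1753.2 lb/h.
After stage 1: water left = (1−0.632)×1753.2 = 645.19; stream total = 1012 lb/h.
After stage 2: water left = (1−0.445)×645.19 = 358.08; final concentrate = 724.84 lb/h.
NaOH fraction = 366.76/724.84 = 0.506.

0.506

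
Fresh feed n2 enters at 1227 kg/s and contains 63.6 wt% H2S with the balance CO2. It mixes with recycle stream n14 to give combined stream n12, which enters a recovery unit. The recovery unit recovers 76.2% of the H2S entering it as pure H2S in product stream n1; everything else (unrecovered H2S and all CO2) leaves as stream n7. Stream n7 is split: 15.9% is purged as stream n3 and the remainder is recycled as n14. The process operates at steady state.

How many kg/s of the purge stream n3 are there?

483.5 kg/s

CO2 enters only via n2 and leaves only via the purge: 1227×0.364 = 0.159×(CO2 in n7), and the recovery unit passes all CO2, so CO2 in n12 = CO2 in n7 = 2809 kg/s.
H2S in n12: m_A = 1227×0.636 + (1−0.159)·(1−0.762)·m_A, so m_A = 780.37/0.7998 = 975.66 kg/s.
n7 = (1−0.762)×975.66 + 2809 = 3041.2 kg/s.
Purge n3 = 0.159×3041.2 = 483.55 kg/s.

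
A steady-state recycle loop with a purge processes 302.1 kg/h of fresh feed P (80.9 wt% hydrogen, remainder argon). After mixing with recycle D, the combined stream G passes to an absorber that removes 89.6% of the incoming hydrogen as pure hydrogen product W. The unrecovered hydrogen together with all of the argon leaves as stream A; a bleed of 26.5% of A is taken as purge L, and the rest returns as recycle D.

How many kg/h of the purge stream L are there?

64.99 kg/h

argon enters only via P and leaves only via the purge: 302.1×0.191 = 0.265×(argon in A), and the absorber passes all argon, so argon in G = argon in A = 217.74 kg/h.
hydrogen in G: m_A = 302.1×0.809 + (1−0.265)·(1−0.896)·m_A, so m_A = 244.4/0.9236 = 264.63 kg/h.
A = (1−0.896)×264.63 + 217.74 = 245.26 kg/h.
Purge L = 0.265×245.26 = 64.994 kg/h.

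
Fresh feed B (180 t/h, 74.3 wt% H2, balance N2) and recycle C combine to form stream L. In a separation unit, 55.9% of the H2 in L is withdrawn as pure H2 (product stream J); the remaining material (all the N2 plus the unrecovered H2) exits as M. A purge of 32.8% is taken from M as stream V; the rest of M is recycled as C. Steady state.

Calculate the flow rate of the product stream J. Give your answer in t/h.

H2 in L: m_A = 180×0.743 + (1−0.328)·(1−0.559)·m_A, so m_A = 133.74/0.7036 = 190.07 t/h.
Product J = 0.559×190.07 = 106.25 t/h.

106.2 t/h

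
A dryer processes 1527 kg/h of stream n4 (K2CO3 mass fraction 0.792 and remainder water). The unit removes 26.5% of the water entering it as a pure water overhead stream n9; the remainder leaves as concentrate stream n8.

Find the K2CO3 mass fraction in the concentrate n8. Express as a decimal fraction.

0.838

K2CO3 is not removed: 1527×0.792 = 1209.4 kg/h of K2CO3 enters n8.
water entering = 1527×0.208 = 317.62 kg/h; overhead removed = 0.265×317.62 = 84.168 kg/h.
Concentrate = 1527 − 84.168 = 1442.8 kg/h.
Mass fraction = 1209.4/1442.8 = 0.838.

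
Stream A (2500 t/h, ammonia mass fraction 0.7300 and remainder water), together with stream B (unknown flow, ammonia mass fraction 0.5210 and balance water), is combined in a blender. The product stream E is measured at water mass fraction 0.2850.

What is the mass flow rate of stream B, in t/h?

193.3 t/h

Let B be the unknown flow. Total out = 2500 + B.
water balance: 675 + 0.479·B = 0.285·(2500 + B)
(0.479 − 0.285)·B = 0.285×2500 − 675 = 37.5
B = 37.5 / 0.194 = 193.3 t/h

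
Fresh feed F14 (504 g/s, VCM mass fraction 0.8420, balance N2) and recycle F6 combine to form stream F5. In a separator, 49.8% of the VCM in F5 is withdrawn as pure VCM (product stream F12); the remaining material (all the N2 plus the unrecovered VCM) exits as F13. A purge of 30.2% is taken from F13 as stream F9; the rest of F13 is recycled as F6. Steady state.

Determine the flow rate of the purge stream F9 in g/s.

178.7 g/s

N2 enters only via F14 and leaves only via the purge: 504×0.158 = 0.302×(N2 in F13), and the separator passes all N2, so N2 in F5 = N2 in F13 = 263.68 g/s.
VCM in F5: m_A = 504×0.842 + (1−0.302)·(1−0.498)·m_A, so m_A = 424.37/0.6496 = 653.27 g/s.
F13 = (1−0.498)×653.27 + 263.68 = 591.62 g/s.
Purge F9 = 0.302×591.62 = 178.67 g/s.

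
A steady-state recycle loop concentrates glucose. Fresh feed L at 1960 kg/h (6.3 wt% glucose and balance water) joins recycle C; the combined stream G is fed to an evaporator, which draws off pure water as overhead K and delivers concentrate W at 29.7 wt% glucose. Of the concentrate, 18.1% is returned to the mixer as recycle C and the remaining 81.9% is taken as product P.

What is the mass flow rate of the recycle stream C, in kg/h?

91.88 kg/h

Overall glucose balance (none leaves overhead): glucose in fresh feed = glucose in product, i.e. 1960×0.063 = (1−0.181)·W·0.297.
W = 123.48/(0.297×0.819) = 507.64 kg/h.
Recycle C = 0.181×507.64 = 91.883 kg/h.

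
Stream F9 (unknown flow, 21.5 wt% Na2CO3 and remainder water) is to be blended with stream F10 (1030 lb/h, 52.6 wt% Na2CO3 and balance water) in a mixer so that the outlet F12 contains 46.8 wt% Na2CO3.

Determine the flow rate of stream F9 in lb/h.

236.1 lb/h

Let F9 be the unknown flow. Total out = 1030 + F9.
Na2CO3 balance: 541.78 + 0.215·F9 = 0.468·(1030 + F9)
(0.215 − 0.468)·F9 = 0.468×1030 − 541.78 = -59.74
F9 = -59.74 / -0.253 = 236.13 lb/h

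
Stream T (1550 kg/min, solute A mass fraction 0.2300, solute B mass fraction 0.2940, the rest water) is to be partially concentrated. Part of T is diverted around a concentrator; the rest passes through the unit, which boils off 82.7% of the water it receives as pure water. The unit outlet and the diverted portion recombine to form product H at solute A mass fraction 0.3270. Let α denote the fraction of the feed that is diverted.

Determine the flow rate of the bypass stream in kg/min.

382 kg/min

All 1550×0.230 = 356.5 kg/min of solute A reaches H, so H = 356.5/0.327 = 1090.2 kg/min and vapour = 459.79 kg/min.
The evaporator receives (1−α)·1550 of feed at 0.476 water and removes 0.827 of that water:
0.827×0.476×(1−α)×1550 = 459.79
(1−α) = 459.79/610.16 = 0.7535;  α = 0.2465.
Bypass flow = 0.2465×1550 = 382 kg/min.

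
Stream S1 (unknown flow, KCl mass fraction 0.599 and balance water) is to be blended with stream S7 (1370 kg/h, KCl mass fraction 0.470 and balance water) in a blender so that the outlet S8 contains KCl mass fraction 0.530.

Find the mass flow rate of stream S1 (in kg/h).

1191 kg/h

Let S1 be the unknown flow. Total out = 1370 + S1.
KCl balance: 643.9 + 0.599·S1 = 0.530·(1370 + S1)
(0.599 − 0.530)·S1 = 0.530×1370 − 643.9 = 82.2
S1 = 82.2 / 0.069 = 1191.3 kg/h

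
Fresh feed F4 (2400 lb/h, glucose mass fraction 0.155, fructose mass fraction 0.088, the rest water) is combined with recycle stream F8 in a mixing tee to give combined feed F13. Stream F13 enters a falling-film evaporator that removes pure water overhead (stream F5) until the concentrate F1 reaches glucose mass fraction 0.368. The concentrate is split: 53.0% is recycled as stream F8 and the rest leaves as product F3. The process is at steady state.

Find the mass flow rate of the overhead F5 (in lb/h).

Overall glucose balance (none leaves overhead): glucose in fresh feed = glucose in product, i.e. 2400×0.155 = (1−0.530)·F1·0.368.
F1 = 372/(0.368×0.470) = 2150.8 lb/h.
Recycle F8 = 0.530×2150.8 = 1139.9 lb/h.
Combined feed F13 = 2400 + 1139.9 = 3539.9 lb/h.
Overhead F5 = F13 − F1 = 3539.9 − 2150.8 = 1389.1 lb/h.

1389 lb/h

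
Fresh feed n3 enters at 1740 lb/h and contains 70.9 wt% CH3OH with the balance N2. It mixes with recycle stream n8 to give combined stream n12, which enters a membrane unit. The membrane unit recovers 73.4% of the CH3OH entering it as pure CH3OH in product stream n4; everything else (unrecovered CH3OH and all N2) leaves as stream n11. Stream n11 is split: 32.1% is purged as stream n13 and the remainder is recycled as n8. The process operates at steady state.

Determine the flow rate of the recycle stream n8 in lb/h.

N2 enters only via n3 and leaves only via the purge: 1740×0.291 = 0.321×(N2 in n11), and the membrane unit passes all N2, so N2 in n12 = N2 in n11 = 1577.4 lb/h.
CH3OH in n12: m_A = 1740×0.709 + (1−0.321)·(1−0.734)·m_A, so m_A = 1233.7/0.8194 = 1505.6 lb/h.
n11 = (1−0.734)×1505.6 + 1577.4 = 1977.9 lb/h.
Recycle n8 = (1−0.321)×1977.9 = 1343 lb/h.

1343 lb/h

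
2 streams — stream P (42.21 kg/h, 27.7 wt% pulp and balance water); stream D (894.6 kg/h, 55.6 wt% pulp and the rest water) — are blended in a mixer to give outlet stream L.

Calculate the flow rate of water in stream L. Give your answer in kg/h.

water out = water in = 42.21×0.723 + 894.6×0.444 = 427.72 kg/h.

427.7 kg/h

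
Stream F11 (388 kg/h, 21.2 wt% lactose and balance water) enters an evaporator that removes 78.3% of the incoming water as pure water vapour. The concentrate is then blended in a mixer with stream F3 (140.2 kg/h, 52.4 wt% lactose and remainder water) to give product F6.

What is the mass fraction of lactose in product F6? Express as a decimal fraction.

Vapour removed = 0.783×0.788×388 = 239.4 kg/h; concentrate = 148.6 kg/h.
lactose reaching the mixer = 82.256 (from concentrate) + 140.2×0.524 = 155.72 kg/h.
Product flow = 148.6 + 140.2 = 288.8 kg/h; lactose fraction = 0.539.

0.539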